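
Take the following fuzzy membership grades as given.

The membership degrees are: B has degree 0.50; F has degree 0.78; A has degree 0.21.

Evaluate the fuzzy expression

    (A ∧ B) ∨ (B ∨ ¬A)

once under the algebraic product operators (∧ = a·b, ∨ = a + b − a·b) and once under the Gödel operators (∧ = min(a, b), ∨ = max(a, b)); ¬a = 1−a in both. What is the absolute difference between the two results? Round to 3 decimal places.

Under algebraic product:
  A ∧ B = a·b on (0.2100, 0.5000) = 0.1050
  ¬A = 1 − 0.2100 = 0.7900
  B ∨ ¬A = a + b − a·b on (0.5000, 0.7900) = 0.8950
  (A ∧ B) ∨ (B ∨ ¬A) = a + b − a·b on (0.1050, 0.8950) = 0.9060
  → value = 0.9060
Under Gödel:
  A ∧ B = min(a, b) on (0.21, 0.50) = 0.21
  ¬A = 1 − 0.21 = 0.79
  B ∨ ¬A = max(a, b) on (0.50, 0.79) = 0.79
  (A ∧ B) ∨ (B ∨ ¬A) = max(a, b) on (0.21, 0.79) = 0.79
  → value = 0.7900
|0.9060 − 0.7900| = 0.116

0.116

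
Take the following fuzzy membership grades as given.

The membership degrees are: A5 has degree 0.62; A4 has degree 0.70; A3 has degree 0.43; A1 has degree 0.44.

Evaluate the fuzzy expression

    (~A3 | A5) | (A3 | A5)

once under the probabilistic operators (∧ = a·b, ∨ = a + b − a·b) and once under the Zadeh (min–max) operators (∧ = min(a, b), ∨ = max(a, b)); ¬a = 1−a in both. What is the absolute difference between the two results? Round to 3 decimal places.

0.345

Under probabilistic:
  ~A3 = 1 − 0.4300 = 0.5700
  ~A3 | A5 = a + b − a·b on (0.5700, 0.6200) = 0.8366
  A3 | A5 = a + b − a·b on (0.4300, 0.6200) = 0.7834
  (~A3 | A5) | (A3 | A5) = a + b − a·b on (0.8366, 0.7834) = 0.9646
  → value = 0.9646
Under Zadeh (min–max):
  ~A3 = 1 − 0.43 = 0.57
  ~A3 | A5 = max(a, b) on (0.57, 0.62) = 0.62
  A3 | A5 = max(a, b) on (0.43, 0.62) = 0.62
  (~A3 | A5) | (A3 | A5) = max(a, b) on (0.62, 0.62) = 0.62
  → value = 0.6200
|0.9646 − 0.6200| = 0.345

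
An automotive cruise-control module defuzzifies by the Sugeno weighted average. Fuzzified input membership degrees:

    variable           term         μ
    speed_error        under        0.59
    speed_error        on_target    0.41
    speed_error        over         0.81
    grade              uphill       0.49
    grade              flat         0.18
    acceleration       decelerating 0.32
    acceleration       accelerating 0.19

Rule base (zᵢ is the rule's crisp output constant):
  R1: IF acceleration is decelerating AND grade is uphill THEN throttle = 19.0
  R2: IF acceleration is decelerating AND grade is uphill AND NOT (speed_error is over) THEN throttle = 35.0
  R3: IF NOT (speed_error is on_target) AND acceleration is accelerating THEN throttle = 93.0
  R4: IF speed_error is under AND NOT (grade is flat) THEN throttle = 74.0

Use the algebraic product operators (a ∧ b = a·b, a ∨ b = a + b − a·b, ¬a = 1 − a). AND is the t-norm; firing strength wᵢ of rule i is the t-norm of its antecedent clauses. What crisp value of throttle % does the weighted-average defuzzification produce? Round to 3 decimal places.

64.216

R1 (z=19.0): decelerating=0.32, uphill=0.49; AND[a·b] → w = 0.1568
R2 (z=35.0): decelerating=0.32, uphill=0.49, ¬over=1−0.81=0.19; AND[a·b] → w = 0.0298
R3 (z=93.0): ¬on_target=1−0.41=0.59, accelerating=0.19; AND[a·b] → w = 0.1121
R4 (z=74.0): under=0.59, ¬flat=1−0.18=0.82; AND[a·b] → w = 0.4838
Weighted average = (0.1568·19.0 + 0.0298·35.0 + 0.1121·93.0 + 0.4838·74.0) / (0.1568 + 0.0298 + 0.1121 + 0.4838)
  = 50.2484 / 0.7825 = 64.216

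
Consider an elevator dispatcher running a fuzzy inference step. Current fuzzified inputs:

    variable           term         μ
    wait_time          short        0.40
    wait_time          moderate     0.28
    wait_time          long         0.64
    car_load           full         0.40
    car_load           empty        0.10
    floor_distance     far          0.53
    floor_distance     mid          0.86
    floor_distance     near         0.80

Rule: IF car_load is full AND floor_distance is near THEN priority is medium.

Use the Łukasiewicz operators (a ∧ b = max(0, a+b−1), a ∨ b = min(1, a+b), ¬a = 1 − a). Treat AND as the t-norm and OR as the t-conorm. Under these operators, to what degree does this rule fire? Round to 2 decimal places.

firing strength: full=0.40, near=0.80; AND[max(0, a+b−1)] → w = 0.20

0.20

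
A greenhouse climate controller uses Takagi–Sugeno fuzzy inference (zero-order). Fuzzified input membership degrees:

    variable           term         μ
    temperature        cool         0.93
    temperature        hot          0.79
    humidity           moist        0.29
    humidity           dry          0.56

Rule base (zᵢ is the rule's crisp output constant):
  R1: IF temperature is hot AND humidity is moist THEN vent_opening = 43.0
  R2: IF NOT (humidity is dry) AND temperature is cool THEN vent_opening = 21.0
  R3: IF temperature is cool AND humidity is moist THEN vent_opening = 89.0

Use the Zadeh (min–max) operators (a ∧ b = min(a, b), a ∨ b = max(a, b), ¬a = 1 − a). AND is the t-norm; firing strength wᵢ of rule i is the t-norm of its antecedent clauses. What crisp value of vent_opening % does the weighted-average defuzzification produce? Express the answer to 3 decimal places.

46.588

R1 (z=43.0): hot=0.79, moist=0.29; AND[min(a, b)] → w = 0.29
R2 (z=21.0): ¬dry=1−0.56=0.44, cool=0.93; AND[min(a, b)] → w = 0.44
R3 (z=89.0): cool=0.93, moist=0.29; AND[min(a, b)] → w = 0.29
Weighted average = (0.29·43.0 + 0.44·21.0 + 0.29·89.0) / (0.29 + 0.44 + 0.29)
  = 47.5200 / 1.0200 = 46.588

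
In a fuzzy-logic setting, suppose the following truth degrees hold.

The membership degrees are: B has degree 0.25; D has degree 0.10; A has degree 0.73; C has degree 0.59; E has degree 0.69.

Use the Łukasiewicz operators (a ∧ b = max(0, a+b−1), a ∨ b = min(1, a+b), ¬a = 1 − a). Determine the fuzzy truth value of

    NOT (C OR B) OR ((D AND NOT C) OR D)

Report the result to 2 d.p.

C OR B = min(1, a+b) on (0.59, 0.25) = 0.84
NOT (C OR B) = 1 − 0.84 = 0.16
NOT C = 1 − 0.59 = 0.41
D AND NOT C = max(0, a+b−1) on (0.10, 0.41) = 0.00
(D AND NOT C) OR D = min(1, a+b) on (0.00, 0.10) = 0.10
NOT (C OR B) OR ((D AND NOT C) OR D) = min(1, a+b) on (0.16, 0.10) = 0.26

0.26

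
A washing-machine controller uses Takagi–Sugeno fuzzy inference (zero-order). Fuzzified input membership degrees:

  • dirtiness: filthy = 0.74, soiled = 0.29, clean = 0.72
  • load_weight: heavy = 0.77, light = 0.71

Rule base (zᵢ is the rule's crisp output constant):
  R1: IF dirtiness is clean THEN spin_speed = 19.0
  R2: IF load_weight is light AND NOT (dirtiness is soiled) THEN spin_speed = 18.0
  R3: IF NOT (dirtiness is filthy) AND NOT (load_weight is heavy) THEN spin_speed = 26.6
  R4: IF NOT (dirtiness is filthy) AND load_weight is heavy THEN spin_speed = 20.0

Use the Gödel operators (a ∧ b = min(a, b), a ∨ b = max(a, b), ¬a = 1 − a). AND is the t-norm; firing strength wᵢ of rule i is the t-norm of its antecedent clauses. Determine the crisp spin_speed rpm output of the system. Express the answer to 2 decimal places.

R1 (z=19.0): clean=0.72 → w = 0.72
R2 (z=18.0): light=0.71, ¬soiled=1−0.29=0.71; AND[min(a, b)] → w = 0.71
R3 (z=26.6): ¬filthy=1−0.74=0.26, ¬heavy=1−0.77=0.23; AND[min(a, b)] → w = 0.23
R4 (z=20.0): ¬filthy=1−0.74=0.26, heavy=0.77; AND[min(a, b)] → w = 0.26
Weighted average = (0.72·19.0 + 0.71·18.0 + 0.23·26.6 + 0.26·20.0) / (0.72 + 0.71 + 0.23 + 0.26)
  = 37.7780 / 1.9200 = 19.68

19.68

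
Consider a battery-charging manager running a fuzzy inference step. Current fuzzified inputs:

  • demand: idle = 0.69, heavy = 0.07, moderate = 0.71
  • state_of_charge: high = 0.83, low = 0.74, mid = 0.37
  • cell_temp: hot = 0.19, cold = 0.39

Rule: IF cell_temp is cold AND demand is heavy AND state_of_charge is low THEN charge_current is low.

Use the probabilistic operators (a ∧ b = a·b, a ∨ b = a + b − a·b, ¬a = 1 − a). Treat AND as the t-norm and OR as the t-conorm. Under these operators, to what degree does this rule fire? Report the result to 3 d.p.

firing strength: cold=0.39, heavy=0.07, low=0.74; AND[a·b] → w = 0.0202

0.020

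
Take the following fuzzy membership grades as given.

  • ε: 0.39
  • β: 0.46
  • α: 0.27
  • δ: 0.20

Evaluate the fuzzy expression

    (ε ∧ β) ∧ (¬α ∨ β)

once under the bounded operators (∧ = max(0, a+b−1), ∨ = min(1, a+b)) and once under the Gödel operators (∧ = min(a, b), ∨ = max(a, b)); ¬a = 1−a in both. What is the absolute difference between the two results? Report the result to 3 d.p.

0.390

Under bounded:
  ε ∧ β = max(0, a+b−1) on (0.39, 0.46) = 0.00
  ¬α = 1 − 0.27 = 0.73
  ¬α ∨ β = min(1, a+b) on (0.73, 0.46) = 1.00
  (ε ∧ β) ∧ (¬α ∨ β) = max(0, a+b−1) on (0.00, 1.00) = 0.00
  → value = 0.0000
Under Gödel:
  ε ∧ β = min(a, b) on (0.39, 0.46) = 0.39
  ¬α = 1 − 0.27 = 0.73
  ¬α ∨ β = max(a, b) on (0.73, 0.46) = 0.73
  (ε ∧ β) ∧ (¬α ∨ β) = min(a, b) on (0.39, 0.73) = 0.39
  → value = 0.3900
|0.0000 − 0.3900| = 0.390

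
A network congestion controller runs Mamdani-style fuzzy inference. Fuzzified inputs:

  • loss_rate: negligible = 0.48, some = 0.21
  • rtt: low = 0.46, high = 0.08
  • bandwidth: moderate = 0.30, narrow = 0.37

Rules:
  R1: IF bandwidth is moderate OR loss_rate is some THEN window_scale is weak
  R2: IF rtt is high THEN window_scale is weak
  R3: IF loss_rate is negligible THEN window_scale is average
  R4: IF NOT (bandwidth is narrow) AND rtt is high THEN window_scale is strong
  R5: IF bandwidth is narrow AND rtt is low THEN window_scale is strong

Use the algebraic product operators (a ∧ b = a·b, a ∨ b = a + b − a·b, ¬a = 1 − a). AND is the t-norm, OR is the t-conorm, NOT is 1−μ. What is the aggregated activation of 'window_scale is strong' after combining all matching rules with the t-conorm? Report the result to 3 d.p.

R1: moderate=0.30, some=0.21; OR[a + b − a·b] → w = 0.4470
R2: high=0.08 → w = 0.0800
R3: negligible=0.48 → w = 0.4800
R4: ¬narrow=1−0.37=0.63, high=0.08; AND[a·b] → w = 0.0504
R5: narrow=0.37, low=0.46; AND[a·b] → w = 0.1702
Rules with consequent 'strong': {R4, R5} → strengths 0.0504, 0.1702
Aggregate via t-conorm [a + b − a·b]: 0.2120

0.212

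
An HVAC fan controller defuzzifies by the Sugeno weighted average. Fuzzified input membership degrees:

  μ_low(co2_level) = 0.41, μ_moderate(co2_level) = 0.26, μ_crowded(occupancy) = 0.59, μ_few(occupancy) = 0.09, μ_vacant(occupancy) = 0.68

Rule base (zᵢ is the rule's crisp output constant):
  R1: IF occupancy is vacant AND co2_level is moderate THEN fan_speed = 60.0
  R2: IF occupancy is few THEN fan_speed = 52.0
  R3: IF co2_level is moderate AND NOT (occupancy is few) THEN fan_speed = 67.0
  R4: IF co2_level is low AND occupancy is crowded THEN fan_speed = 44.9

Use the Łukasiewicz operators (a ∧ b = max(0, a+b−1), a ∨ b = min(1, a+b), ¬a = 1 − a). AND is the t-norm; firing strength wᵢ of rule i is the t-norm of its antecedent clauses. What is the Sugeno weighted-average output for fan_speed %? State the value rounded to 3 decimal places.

R1 (z=60.0): vacant=0.68, moderate=0.26; AND[max(0, a+b−1)] → w = 0.00
R2 (z=52.0): few=0.09 → w = 0.09
R3 (z=67.0): moderate=0.26, ¬few=1−0.09=0.91; AND[max(0, a+b−1)] → w = 0.17
R4 (z=44.9): low=0.41, crowded=0.59; AND[max(0, a+b−1)] → w = 0.00
Weighted average = (0.00·60.0 + 0.09·52.0 + 0.17·67.0 + 0.00·44.9) / (0.00 + 0.09 + 0.17 + 0.00)
  = 16.0700 / 0.2600 = 61.808

61.808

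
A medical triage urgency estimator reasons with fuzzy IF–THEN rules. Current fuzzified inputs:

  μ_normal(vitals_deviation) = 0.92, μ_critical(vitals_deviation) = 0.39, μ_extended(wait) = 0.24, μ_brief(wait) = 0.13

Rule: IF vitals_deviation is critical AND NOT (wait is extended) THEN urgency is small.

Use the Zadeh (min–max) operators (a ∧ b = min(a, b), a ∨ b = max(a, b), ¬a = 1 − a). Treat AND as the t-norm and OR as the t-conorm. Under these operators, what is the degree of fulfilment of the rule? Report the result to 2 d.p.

firing strength: critical=0.39, ¬extended=1−0.24=0.76; AND[min(a, b)] → w = 0.39

0.39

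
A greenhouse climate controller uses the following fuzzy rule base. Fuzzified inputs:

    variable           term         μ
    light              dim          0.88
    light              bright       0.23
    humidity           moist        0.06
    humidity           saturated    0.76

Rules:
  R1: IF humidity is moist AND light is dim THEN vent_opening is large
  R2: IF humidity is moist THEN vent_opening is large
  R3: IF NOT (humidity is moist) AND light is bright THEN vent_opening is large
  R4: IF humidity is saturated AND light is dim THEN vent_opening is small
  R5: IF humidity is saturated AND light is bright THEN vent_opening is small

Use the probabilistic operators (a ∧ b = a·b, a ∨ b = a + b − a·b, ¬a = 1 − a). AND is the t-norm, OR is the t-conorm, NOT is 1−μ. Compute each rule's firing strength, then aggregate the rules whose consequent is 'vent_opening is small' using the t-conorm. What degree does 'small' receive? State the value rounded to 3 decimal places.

0.727

R1: moist=0.06, dim=0.88; AND[a·b] → w = 0.0528
R2: moist=0.06 → w = 0.0600
R3: ¬moist=1−0.06=0.94, bright=0.23; AND[a·b] → w = 0.2162
R4: saturated=0.76, dim=0.88; AND[a·b] → w = 0.6688
R5: saturated=0.76, bright=0.23; AND[a·b] → w = 0.1748
Rules with consequent 'small': {R4, R5} → strengths 0.6688, 0.1748
Aggregate via t-conorm [a + b − a·b]: 0.7267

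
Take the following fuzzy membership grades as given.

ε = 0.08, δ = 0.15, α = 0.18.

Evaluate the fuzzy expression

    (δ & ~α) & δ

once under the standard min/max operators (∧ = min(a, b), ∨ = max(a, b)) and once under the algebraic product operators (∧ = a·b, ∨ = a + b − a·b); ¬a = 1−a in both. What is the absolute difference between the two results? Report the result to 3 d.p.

0.132

Under standard min/max:
  ~α = 1 − 0.18 = 0.82
  δ & ~α = min(a, b) on (0.15, 0.82) = 0.15
  (δ & ~α) & δ = min(a, b) on (0.15, 0.15) = 0.15
  → value = 0.1500
Under algebraic product:
  ~α = 1 − 0.1800 = 0.8200
  δ & ~α = a·b on (0.1500, 0.8200) = 0.1230
  (δ & ~α) & δ = a·b on (0.1230, 0.1500) = 0.0184
  → value = 0.0184
|0.1500 − 0.0184| = 0.132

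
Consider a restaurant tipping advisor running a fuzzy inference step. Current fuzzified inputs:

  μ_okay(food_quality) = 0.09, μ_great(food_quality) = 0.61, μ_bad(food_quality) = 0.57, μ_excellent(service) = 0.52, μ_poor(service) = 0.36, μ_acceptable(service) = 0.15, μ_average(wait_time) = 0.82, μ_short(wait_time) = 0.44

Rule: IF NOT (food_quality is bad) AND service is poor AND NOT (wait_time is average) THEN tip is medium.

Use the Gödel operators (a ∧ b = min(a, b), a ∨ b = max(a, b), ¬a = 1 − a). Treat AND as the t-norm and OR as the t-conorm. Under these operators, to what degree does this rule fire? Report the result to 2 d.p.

0.18

firing strength: ¬bad=1−0.57=0.43, poor=0.36, ¬average=1−0.82=0.18; AND[min(a, b)] → w = 0.18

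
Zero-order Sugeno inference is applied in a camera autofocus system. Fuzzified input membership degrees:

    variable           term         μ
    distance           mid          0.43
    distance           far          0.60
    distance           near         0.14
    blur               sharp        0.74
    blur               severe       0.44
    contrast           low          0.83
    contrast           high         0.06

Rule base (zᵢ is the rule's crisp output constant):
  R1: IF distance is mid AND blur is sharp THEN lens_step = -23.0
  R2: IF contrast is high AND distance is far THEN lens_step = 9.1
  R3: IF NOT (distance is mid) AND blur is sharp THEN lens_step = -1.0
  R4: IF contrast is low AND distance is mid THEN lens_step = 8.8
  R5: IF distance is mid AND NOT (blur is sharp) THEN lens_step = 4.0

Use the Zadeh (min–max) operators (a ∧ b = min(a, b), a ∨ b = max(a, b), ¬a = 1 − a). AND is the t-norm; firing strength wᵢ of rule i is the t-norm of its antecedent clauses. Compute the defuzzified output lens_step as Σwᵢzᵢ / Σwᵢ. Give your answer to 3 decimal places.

R1 (z=-23.0): mid=0.43, sharp=0.74; AND[min(a, b)] → w = 0.43
R2 (z=9.1): high=0.06, far=0.60; AND[min(a, b)] → w = 0.06
R3 (z=-1.0): ¬mid=1−0.43=0.57, sharp=0.74; AND[min(a, b)] → w = 0.57
R4 (z=8.8): low=0.83, mid=0.43; AND[min(a, b)] → w = 0.43
R5 (z=4.0): mid=0.43, ¬sharp=1−0.74=0.26; AND[min(a, b)] → w = 0.26
Weighted average = (0.43·-23.0 + 0.06·9.1 + 0.57·-1.0 + 0.43·8.8 + 0.26·4.0) / (0.43 + 0.06 + 0.57 + 0.43 + 0.26)
  = -5.0900 / 1.7500 = -2.909

-2.909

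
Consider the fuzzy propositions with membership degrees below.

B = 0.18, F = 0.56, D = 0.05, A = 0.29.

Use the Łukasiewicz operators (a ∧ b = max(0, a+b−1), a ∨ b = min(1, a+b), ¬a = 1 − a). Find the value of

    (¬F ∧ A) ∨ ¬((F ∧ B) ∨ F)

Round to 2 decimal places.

0.44

¬F = 1 − 0.56 = 0.44
¬F ∧ A = max(0, a+b−1) on (0.44, 0.29) = 0.00
F ∧ B = max(0, a+b−1) on (0.56, 0.18) = 0.00
(F ∧ B) ∨ F = min(1, a+b) on (0.00, 0.56) = 0.56
¬((F ∧ B) ∨ F) = 1 − 0.56 = 0.44
(¬F ∧ A) ∨ ¬((F ∧ B) ∨ F) = min(1, a+b) on (0.00, 0.44) = 0.44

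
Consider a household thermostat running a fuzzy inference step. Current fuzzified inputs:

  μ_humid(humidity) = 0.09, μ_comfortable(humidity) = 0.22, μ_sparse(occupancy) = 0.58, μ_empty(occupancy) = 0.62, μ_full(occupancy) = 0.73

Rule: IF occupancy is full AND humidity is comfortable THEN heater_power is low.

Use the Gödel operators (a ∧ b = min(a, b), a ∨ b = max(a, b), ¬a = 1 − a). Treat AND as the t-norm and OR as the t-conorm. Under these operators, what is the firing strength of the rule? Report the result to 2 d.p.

0.22

firing strength: full=0.73, comfortable=0.22; AND[min(a, b)] → w = 0.22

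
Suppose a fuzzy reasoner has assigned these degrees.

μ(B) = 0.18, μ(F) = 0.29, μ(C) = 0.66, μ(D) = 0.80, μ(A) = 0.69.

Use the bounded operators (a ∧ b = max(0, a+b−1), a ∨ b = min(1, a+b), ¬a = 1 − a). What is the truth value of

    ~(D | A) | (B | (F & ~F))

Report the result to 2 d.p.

D | A = min(1, a+b) on (0.80, 0.69) = 1.00
~(D | A) = 1 − 1.00 = 0.00
~F = 1 − 0.29 = 0.71
F & ~F = max(0, a+b−1) on (0.29, 0.71) = 0.00
B | (F & ~F) = min(1, a+b) on (0.18, 0.00) = 0.18
~(D | A) | (B | (F & ~F)) = min(1, a+b) on (0.00, 0.18) = 0.18

0.18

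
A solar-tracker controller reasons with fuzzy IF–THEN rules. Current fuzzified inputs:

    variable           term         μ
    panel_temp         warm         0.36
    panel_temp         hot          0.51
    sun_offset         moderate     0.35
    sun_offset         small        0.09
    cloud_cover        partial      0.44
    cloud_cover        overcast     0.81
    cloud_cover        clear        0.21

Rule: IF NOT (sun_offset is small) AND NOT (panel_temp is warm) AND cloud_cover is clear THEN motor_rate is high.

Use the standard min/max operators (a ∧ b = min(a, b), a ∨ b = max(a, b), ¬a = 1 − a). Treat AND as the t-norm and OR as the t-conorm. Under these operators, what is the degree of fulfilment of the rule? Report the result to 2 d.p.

0.21

firing strength: ¬small=1−0.09=0.91, ¬warm=1−0.36=0.64, clear=0.21; AND[min(a, b)] → w = 0.21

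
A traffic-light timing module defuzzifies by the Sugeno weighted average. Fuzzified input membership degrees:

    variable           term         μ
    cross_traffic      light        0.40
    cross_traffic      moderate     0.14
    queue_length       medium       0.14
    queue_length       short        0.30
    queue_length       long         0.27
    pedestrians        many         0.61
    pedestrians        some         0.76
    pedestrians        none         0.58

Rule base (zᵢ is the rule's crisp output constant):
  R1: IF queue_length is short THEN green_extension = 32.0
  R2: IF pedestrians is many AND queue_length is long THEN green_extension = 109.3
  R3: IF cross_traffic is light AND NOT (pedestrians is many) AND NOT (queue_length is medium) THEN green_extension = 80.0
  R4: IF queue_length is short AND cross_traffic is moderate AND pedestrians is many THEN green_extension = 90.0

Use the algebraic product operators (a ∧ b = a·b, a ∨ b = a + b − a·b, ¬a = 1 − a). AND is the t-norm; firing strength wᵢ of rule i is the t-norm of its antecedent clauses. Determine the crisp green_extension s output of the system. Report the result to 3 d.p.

R1 (z=32.0): short=0.30 → w = 0.3000
R2 (z=109.3): many=0.61, long=0.27; AND[a·b] → w = 0.1647
R3 (z=80.0): light=0.40, ¬many=1−0.61=0.39, ¬medium=1−0.14=0.86; AND[a·b] → w = 0.1342
R4 (z=90.0): short=0.30, moderate=0.14, many=0.61; AND[a·b] → w = 0.0256
Weighted average = (0.3000·32.0 + 0.1647·109.3 + 0.1342·80.0 + 0.0256·90.0) / (0.3000 + 0.1647 + 0.1342 + 0.0256)
  = 40.6403 / 0.6245 = 65.079

65.079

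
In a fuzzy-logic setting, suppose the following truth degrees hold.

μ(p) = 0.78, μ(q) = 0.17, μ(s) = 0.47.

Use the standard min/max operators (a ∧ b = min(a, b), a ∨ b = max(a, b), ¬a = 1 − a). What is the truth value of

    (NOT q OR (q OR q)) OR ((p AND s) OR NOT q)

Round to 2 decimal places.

NOT q = 1 − 0.17 = 0.83
q OR q = max(a, b) on (0.17, 0.17) = 0.17
NOT q OR (q OR q) = max(a, b) on (0.83, 0.17) = 0.83
p AND s = min(a, b) on (0.78, 0.47) = 0.47
NOT q = 1 − 0.17 = 0.83
(p AND s) OR NOT q = max(a, b) on (0.47, 0.83) = 0.83
(NOT q OR (q OR q)) OR ((p AND s) OR NOT q) = max(a, b) on (0.83, 0.83) = 0.83

0.83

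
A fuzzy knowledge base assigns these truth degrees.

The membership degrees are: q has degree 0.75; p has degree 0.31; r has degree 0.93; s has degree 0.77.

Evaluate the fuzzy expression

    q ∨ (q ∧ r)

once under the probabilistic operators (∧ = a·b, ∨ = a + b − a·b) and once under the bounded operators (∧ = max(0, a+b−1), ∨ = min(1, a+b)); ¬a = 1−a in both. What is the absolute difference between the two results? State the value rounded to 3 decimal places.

Under probabilistic:
  q ∧ r = a·b on (0.7500, 0.9300) = 0.6975
  q ∨ (q ∧ r) = a + b − a·b on (0.7500, 0.6975) = 0.9244
  → value = 0.9244
Under bounded:
  q ∧ r = max(0, a+b−1) on (0.75, 0.93) = 0.68
  q ∨ (q ∧ r) = min(1, a+b) on (0.75, 0.68) = 1.00
  → value = 1.0000
|0.9244 − 1.0000| = 0.076

0.076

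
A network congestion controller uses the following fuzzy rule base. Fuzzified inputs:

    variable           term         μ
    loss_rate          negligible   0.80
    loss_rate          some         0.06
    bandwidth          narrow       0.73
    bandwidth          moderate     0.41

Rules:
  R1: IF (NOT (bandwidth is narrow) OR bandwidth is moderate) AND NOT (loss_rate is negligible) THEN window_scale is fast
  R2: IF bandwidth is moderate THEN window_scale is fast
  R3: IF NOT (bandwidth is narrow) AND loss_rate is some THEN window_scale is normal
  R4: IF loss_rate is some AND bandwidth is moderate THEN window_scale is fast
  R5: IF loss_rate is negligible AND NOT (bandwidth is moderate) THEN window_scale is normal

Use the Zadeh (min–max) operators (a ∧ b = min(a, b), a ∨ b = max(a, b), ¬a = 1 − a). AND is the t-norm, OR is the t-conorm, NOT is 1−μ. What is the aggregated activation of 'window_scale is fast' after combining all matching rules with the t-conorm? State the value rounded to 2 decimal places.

R1: (¬narrow=1−0.73=0.27 OR moderate=0.41) = 0.41; AND[min(a, b)] with ¬negligible=1−0.80=0.20 → w = 0.20
R2: moderate=0.41 → w = 0.41
R3: ¬narrow=1−0.73=0.27, some=0.06; AND[min(a, b)] → w = 0.06
R4: some=0.06, moderate=0.41; AND[min(a, b)] → w = 0.06
R5: negligible=0.80, ¬moderate=1−0.41=0.59; AND[min(a, b)] → w = 0.59
Rules with consequent 'fast': {R1, R2, R4} → strengths 0.20, 0.41, 0.06
Aggregate via t-conorm [max(a, b)]: 0.41

0.41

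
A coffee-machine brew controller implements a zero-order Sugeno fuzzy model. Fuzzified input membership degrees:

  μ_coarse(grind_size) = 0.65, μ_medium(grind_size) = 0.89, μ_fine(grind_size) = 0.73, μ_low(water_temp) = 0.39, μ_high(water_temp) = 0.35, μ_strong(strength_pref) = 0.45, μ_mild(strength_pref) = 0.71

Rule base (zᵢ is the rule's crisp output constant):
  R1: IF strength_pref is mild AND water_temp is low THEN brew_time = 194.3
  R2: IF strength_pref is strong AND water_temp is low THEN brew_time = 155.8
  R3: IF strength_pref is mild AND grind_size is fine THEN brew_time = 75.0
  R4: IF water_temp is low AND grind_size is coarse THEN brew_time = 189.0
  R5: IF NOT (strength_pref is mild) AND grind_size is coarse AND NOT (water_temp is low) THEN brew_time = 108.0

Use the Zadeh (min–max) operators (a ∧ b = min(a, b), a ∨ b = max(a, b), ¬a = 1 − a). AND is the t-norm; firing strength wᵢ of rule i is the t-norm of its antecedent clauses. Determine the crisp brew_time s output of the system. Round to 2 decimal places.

R1 (z=194.3): mild=0.71, low=0.39; AND[min(a, b)] → w = 0.39
R2 (z=155.8): strong=0.45, low=0.39; AND[min(a, b)] → w = 0.39
R3 (z=75.0): mild=0.71, fine=0.73; AND[min(a, b)] → w = 0.71
R4 (z=189.0): low=0.39, coarse=0.65; AND[min(a, b)] → w = 0.39
R5 (z=108.0): ¬mild=1−0.71=0.29, coarse=0.65, ¬low=1−0.39=0.61; AND[min(a, b)] → w = 0.29
Weighted average = (0.39·194.3 + 0.39·155.8 + 0.71·75.0 + 0.39·189.0 + 0.29·108.0) / (0.39 + 0.39 + 0.71 + 0.39 + 0.29)
  = 294.8190 / 2.1700 = 135.86

135.86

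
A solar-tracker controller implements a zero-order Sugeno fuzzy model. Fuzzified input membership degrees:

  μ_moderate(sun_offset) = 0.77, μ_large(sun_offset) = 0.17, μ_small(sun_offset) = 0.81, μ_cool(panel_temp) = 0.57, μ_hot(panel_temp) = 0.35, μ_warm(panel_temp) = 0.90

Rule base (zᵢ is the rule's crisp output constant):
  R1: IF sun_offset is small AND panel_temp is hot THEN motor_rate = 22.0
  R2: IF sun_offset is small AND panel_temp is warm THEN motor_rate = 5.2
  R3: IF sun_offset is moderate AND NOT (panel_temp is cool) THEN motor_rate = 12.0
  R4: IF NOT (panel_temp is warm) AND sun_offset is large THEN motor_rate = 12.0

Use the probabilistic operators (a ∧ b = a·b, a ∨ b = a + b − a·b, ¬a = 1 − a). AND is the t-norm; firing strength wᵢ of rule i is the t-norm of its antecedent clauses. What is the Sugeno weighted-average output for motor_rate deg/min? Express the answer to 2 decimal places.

10.44

R1 (z=22.0): small=0.81, hot=0.35; AND[a·b] → w = 0.2835
R2 (z=5.2): small=0.81, warm=0.90; AND[a·b] → w = 0.7290
R3 (z=12.0): moderate=0.77, ¬cool=1−0.57=0.43; AND[a·b] → w = 0.3311
R4 (z=12.0): ¬warm=1−0.90=0.10, large=0.17; AND[a·b] → w = 0.0170
Weighted average = (0.2835·22.0 + 0.7290·5.2 + 0.3311·12.0 + 0.0170·12.0) / (0.2835 + 0.7290 + 0.3311 + 0.0170)
  = 14.2050 / 1.3606 = 10.44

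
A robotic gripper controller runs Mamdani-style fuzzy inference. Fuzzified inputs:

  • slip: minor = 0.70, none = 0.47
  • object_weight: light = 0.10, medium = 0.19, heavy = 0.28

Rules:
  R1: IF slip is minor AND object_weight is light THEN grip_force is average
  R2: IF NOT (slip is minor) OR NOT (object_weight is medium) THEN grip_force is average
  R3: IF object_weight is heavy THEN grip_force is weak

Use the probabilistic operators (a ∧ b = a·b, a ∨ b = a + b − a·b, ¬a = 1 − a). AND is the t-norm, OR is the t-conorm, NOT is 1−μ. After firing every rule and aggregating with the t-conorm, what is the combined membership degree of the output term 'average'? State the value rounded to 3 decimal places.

R1: minor=0.70, light=0.10; AND[a·b] → w = 0.0700
R2: ¬minor=1−0.70=0.30, ¬medium=1−0.19=0.81; OR[a + b − a·b] → w = 0.8670
R3: heavy=0.28 → w = 0.2800
Rules with consequent 'average': {R1, R2} → strengths 0.0700, 0.8670
Aggregate via t-conorm [a + b − a·b]: 0.8763

0.876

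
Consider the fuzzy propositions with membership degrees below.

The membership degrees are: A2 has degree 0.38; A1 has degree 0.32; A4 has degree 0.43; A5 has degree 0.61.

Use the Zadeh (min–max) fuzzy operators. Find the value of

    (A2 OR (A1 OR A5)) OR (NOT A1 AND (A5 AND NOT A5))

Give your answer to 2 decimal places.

0.61

A1 OR A5 = max(a, b) on (0.32, 0.61) = 0.61
A2 OR (A1 OR A5) = max(a, b) on (0.38, 0.61) = 0.61
NOT A1 = 1 − 0.32 = 0.68
NOT A5 = 1 − 0.61 = 0.39
A5 AND NOT A5 = min(a, b) on (0.61, 0.39) = 0.39
NOT A1 AND (A5 AND NOT A5) = min(a, b) on (0.68, 0.39) = 0.39
(A2 OR (A1 OR A5)) OR (NOT A1 AND (A5 AND NOT A5)) = max(a, b) on (0.61, 0.39) = 0.61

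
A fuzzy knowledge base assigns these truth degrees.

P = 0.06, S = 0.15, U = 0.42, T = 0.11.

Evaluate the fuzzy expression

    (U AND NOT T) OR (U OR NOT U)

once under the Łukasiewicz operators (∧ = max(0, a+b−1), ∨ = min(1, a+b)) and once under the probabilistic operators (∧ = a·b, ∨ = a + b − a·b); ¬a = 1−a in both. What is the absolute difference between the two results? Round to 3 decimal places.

Under Łukasiewicz:
  NOT T = 1 − 0.11 = 0.89
  U AND NOT T = max(0, a+b−1) on (0.42, 0.89) = 0.31
  NOT U = 1 − 0.42 = 0.58
  U OR NOT U = min(1, a+b) on (0.42, 0.58) = 1.00
  (U AND NOT T) OR (U OR NOT U) = min(1, a+b) on (0.31, 1.00) = 1.00
  → value = 1.0000
Under probabilistic:
  NOT T = 1 − 0.1100 = 0.8900
  U AND NOT T = a·b on (0.4200, 0.8900) = 0.3738
  NOT U = 1 − 0.4200 = 0.5800
  U OR NOT U = a + b − a·b on (0.4200, 0.5800) = 0.7564
  (U AND NOT T) OR (U OR NOT U) = a + b − a·b on (0.3738, 0.7564) = 0.8475
  → value = 0.8475
|1.0000 − 0.8475| = 0.153

0.153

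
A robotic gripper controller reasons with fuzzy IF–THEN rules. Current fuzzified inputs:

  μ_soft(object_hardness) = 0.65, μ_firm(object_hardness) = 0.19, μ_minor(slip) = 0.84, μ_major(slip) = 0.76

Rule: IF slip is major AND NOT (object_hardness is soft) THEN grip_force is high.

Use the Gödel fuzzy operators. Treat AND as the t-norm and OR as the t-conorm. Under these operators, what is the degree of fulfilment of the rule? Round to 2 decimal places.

0.35

firing strength: major=0.76, ¬soft=1−0.65=0.35; AND[min(a, b)] → w = 0.35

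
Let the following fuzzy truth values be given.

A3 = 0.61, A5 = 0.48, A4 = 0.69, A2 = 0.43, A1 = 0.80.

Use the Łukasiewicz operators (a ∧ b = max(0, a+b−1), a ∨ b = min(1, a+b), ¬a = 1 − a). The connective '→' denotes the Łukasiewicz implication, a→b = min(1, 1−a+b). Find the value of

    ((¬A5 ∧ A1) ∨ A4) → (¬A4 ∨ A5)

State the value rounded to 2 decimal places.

0.79

¬A5 = 1 − 0.48 = 0.52
¬A5 ∧ A1 = max(0, a+b−1) on (0.52, 0.80) = 0.32
(¬A5 ∧ A1) ∨ A4 = min(1, a+b) on (0.32, 0.69) = 1.00
¬A4 = 1 − 0.69 = 0.31
¬A4 ∨ A5 = min(1, a+b) on (0.31, 0.48) = 0.79
((¬A5 ∧ A1) ∨ A4) → (¬A4 ∨ A5)  [Łukasiewicz: min(1, 1−a+b)] with a=1.00, b=0.79 → 0.79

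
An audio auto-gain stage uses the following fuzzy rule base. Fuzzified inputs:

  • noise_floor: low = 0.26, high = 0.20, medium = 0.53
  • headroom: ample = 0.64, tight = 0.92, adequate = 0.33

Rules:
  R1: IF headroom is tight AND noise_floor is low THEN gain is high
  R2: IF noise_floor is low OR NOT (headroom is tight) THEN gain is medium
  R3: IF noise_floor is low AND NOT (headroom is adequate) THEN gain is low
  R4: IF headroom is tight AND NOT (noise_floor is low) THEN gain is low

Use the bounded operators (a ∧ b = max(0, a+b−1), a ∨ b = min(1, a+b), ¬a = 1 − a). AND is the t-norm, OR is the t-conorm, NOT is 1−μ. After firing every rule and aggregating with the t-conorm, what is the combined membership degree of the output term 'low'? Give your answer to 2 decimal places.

0.66

R1: tight=0.92, low=0.26; AND[max(0, a+b−1)] → w = 0.18
R2: low=0.26, ¬tight=1−0.92=0.08; OR[min(1, a+b)] → w = 0.34
R3: low=0.26, ¬adequate=1−0.33=0.67; AND[max(0, a+b−1)] → w = 0.00
R4: tight=0.92, ¬low=1−0.26=0.74; AND[max(0, a+b−1)] → w = 0.66
Rules with consequent 'low': {R3, R4} → strengths 0.00, 0.66
Aggregate via t-conorm [min(1, a+b)]: 0.66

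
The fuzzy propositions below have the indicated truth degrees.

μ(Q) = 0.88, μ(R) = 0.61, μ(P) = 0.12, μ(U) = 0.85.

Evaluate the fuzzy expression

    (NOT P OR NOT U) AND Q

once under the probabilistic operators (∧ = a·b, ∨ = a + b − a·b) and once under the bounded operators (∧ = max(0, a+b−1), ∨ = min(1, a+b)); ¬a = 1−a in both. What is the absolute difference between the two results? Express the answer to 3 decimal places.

0.090

Under probabilistic:
  NOT P = 1 − 0.1200 = 0.8800
  NOT U = 1 − 0.8500 = 0.1500
  NOT P OR NOT U = a + b − a·b on (0.8800, 0.1500) = 0.8980
  (NOT P OR NOT U) AND Q = a·b on (0.8980, 0.8800) = 0.7902
  → value = 0.7902
Under bounded:
  NOT P = 1 − 0.12 = 0.88
  NOT U = 1 − 0.85 = 0.15
  NOT P OR NOT U = min(1, a+b) on (0.88, 0.15) = 1.00
  (NOT P OR NOT U) AND Q = max(0, a+b−1) on (1.00, 0.88) = 0.88
  → value = 0.8800
|0.7902 − 0.8800| = 0.090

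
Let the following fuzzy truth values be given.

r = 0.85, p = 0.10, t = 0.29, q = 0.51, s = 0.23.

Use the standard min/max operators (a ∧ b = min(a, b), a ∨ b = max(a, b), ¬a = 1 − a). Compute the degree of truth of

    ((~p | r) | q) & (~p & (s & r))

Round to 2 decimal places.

0.23

~p = 1 − 0.10 = 0.90
~p | r = max(a, b) on (0.90, 0.85) = 0.90
(~p | r) | q = max(a, b) on (0.90, 0.51) = 0.90
~p = 1 − 0.10 = 0.90
s & r = min(a, b) on (0.23, 0.85) = 0.23
~p & (s & r) = min(a, b) on (0.90, 0.23) = 0.23
((~p | r) | q) & (~p & (s & r)) = min(a, b) on (0.90, 0.23) = 0.23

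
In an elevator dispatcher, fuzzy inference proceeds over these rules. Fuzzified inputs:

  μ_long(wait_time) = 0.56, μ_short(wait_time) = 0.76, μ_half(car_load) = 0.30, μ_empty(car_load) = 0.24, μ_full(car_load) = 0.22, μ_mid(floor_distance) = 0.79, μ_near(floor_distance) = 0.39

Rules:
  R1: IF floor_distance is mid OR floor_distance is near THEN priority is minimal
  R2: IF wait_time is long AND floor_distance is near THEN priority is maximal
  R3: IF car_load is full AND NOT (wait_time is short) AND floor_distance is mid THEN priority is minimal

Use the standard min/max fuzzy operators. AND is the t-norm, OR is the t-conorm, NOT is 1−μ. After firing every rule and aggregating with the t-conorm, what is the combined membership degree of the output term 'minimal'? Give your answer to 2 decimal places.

0.79

R1: mid=0.79, near=0.39; OR[max(a, b)] → w = 0.79
R2: long=0.56, near=0.39; AND[min(a, b)] → w = 0.39
R3: full=0.22, ¬short=1−0.76=0.24, mid=0.79; AND[min(a, b)] → w = 0.22
Rules with consequent 'minimal': {R1, R3} → strengths 0.79, 0.22
Aggregate via t-conorm [max(a, b)]: 0.79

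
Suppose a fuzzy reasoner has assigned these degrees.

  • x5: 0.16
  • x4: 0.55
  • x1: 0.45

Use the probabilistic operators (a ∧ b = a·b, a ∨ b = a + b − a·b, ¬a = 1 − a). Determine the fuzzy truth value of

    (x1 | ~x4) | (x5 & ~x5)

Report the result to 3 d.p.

~x4 = 1 − 0.5500 = 0.4500
x1 | ~x4 = a + b − a·b on (0.4500, 0.4500) = 0.6975
~x5 = 1 − 0.1600 = 0.8400
x5 & ~x5 = a·b on (0.1600, 0.8400) = 0.1344
(x1 | ~x4) | (x5 & ~x5) = a + b − a·b on (0.6975, 0.1344) = 0.7382

0.738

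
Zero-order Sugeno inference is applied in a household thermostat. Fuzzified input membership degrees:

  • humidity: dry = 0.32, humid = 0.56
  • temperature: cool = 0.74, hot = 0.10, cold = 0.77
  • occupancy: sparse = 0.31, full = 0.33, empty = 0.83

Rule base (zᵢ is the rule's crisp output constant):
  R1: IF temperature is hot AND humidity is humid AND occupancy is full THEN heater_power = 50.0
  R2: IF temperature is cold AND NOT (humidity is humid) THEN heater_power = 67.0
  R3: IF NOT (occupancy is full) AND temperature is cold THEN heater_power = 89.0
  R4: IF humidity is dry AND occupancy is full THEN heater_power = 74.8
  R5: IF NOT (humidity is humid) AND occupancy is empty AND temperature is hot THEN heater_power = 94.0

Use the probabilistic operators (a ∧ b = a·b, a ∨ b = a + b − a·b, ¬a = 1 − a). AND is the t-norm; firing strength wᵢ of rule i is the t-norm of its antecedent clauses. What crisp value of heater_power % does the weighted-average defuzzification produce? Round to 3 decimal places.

R1 (z=50.0): hot=0.10, humid=0.56, full=0.33; AND[a·b] → w = 0.0185
R2 (z=67.0): cold=0.77, ¬humid=1−0.56=0.44; AND[a·b] → w = 0.3388
R3 (z=89.0): ¬full=1−0.33=0.67, cold=0.77; AND[a·b] → w = 0.5159
R4 (z=74.8): dry=0.32, full=0.33; AND[a·b] → w = 0.1056
R5 (z=94.0): ¬humid=1−0.56=0.44, empty=0.83, hot=0.10; AND[a·b] → w = 0.0365
Weighted average = (0.0185·50.0 + 0.3388·67.0 + 0.5159·89.0 + 0.1056·74.8 + 0.0365·94.0) / (0.0185 + 0.3388 + 0.5159 + 0.1056 + 0.0365)
  = 80.8705 / 1.0153 = 79.652

79.652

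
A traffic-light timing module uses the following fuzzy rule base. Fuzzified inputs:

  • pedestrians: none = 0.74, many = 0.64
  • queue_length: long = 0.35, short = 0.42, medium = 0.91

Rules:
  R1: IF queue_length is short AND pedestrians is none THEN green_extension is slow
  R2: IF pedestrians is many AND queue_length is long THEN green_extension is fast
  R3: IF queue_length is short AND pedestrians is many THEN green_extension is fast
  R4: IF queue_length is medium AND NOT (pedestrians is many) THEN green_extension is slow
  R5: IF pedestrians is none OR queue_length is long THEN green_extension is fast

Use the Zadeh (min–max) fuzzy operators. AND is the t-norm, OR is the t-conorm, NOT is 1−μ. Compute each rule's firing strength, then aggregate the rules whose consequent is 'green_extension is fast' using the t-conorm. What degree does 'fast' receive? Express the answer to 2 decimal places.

0.74

R1: short=0.42, none=0.74; AND[min(a, b)] → w = 0.42
R2: many=0.64, long=0.35; AND[min(a, b)] → w = 0.35
R3: short=0.42, many=0.64; AND[min(a, b)] → w = 0.42
R4: medium=0.91, ¬many=1−0.64=0.36; AND[min(a, b)] → w = 0.36
R5: none=0.74, long=0.35; OR[max(a, b)] → w = 0.74
Rules with consequent 'fast': {R2, R3, R5} → strengths 0.35, 0.42, 0.74
Aggregate via t-conorm [max(a, b)]: 0.74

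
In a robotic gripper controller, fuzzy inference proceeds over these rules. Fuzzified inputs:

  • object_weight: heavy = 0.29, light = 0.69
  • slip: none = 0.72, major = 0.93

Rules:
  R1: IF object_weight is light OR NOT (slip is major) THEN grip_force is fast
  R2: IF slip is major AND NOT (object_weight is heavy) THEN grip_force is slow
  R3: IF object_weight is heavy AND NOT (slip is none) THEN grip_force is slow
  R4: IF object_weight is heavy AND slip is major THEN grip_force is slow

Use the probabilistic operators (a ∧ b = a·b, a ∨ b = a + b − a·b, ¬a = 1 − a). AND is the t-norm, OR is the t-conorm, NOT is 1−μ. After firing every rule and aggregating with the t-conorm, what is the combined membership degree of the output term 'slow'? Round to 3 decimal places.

0.772

R1: light=0.69, ¬major=1−0.93=0.07; OR[a + b − a·b] → w = 0.7117
R2: major=0.93, ¬heavy=1−0.29=0.71; AND[a·b] → w = 0.6603
R3: heavy=0.29, ¬none=1−0.72=0.28; AND[a·b] → w = 0.0812
R4: heavy=0.29, major=0.93; AND[a·b] → w = 0.2697
Rules with consequent 'slow': {R2, R3, R4} → strengths 0.6603, 0.0812, 0.2697
Aggregate via t-conorm [a + b − a·b]: 0.7721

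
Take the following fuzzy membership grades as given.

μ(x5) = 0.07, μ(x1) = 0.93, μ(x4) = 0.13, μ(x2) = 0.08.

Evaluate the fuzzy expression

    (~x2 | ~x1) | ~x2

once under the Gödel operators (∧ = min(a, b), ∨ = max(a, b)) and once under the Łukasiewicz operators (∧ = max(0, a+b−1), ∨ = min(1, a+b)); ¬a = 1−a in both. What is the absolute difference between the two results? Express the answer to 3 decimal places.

0.080

Under Gödel:
  ~x2 = 1 − 0.08 = 0.92
  ~x1 = 1 − 0.93 = 0.07
  ~x2 | ~x1 = max(a, b) on (0.92, 0.07) = 0.92
  ~x2 = 1 − 0.08 = 0.92
  (~x2 | ~x1) | ~x2 = max(a, b) on (0.92, 0.92) = 0.92
  → value = 0.9200
Under Łukasiewicz:
  ~x2 = 1 − 0.08 = 0.92
  ~x1 = 1 − 0.93 = 0.07
  ~x2 | ~x1 = min(1, a+b) on (0.92, 0.07) = 0.99
  ~x2 = 1 − 0.08 = 0.92
  (~x2 | ~x1) | ~x2 = min(1, a+b) on (0.99, 0.92) = 1.00
  → value = 1.0000
|0.9200 − 1.0000| = 0.080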